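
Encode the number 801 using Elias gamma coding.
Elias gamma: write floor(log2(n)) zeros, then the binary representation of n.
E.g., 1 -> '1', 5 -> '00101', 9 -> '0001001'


num_bits = floor(log2(801)) + 1 = 10
leading_zeros = num_bits - 1 = 9
binary(801) = 1100100001

Elias gamma(801) = '000000000' + '1100100001' = 0000000001100100001 (19 bits)


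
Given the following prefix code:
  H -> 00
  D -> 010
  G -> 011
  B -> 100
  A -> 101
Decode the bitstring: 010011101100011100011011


Decoding step by step:
Bits 010 -> D
Bits 011 -> G
Bits 101 -> A
Bits 100 -> B
Bits 011 -> G
Bits 100 -> B
Bits 011 -> G
Bits 011 -> G


Decoded message: DGABGBGG


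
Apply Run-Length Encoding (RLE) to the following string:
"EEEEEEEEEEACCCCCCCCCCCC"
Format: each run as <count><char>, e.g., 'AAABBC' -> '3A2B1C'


Scanning runs left to right:
  i=0: run of 'E' x 10 -> '10E'
  i=10: run of 'A' x 1 -> '1A'
  i=11: run of 'C' x 12 -> '12C'

RLE = 10E1A12C


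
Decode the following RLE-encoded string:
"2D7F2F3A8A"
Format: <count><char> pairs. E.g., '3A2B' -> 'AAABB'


Expanding each <count><char> pair:
  2D -> 'DD'
  7F -> 'FFFFFFF'
  2F -> 'FF'
  3A -> 'AAA'
  8A -> 'AAAAAAAA'

Decoded = DDFFFFFFFFFAAAAAAAAAAA


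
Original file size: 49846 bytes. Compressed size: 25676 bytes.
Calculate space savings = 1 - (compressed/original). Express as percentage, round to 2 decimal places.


ratio = compressed/original = 25676/49846 = 0.515107
savings = 1 - ratio = 1 - 0.515107 = 0.484893
as a percentage: 0.484893 * 100 = 48.49%

Space savings = 1 - 25676/49846 = 48.49%


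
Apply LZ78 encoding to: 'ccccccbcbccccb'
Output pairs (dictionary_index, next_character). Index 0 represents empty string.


LZ78 encoding steps:
Dictionary: {0: ''}
Step 1: w='' (idx 0), next='c' -> output (0, 'c'), add 'c' as idx 1
Step 2: w='c' (idx 1), next='c' -> output (1, 'c'), add 'cc' as idx 2
Step 3: w='cc' (idx 2), next='c' -> output (2, 'c'), add 'ccc' as idx 3
Step 4: w='' (idx 0), next='b' -> output (0, 'b'), add 'b' as idx 4
Step 5: w='c' (idx 1), next='b' -> output (1, 'b'), add 'cb' as idx 5
Step 6: w='ccc' (idx 3), next='c' -> output (3, 'c'), add 'cccc' as idx 6
Step 7: w='b' (idx 4), end of input -> output (4, '')


Encoded: [(0, 'c'), (1, 'c'), (2, 'c'), (0, 'b'), (1, 'b'), (3, 'c'), (4, '')]


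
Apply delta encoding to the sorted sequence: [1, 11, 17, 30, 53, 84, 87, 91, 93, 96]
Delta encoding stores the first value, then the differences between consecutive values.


First value: 1
Deltas:
  11 - 1 = 10
  17 - 11 = 6
  30 - 17 = 13
  53 - 30 = 23
  84 - 53 = 31
  87 - 84 = 3
  91 - 87 = 4
  93 - 91 = 2
  96 - 93 = 3


Delta encoded: [1, 10, 6, 13, 23, 31, 3, 4, 2, 3]


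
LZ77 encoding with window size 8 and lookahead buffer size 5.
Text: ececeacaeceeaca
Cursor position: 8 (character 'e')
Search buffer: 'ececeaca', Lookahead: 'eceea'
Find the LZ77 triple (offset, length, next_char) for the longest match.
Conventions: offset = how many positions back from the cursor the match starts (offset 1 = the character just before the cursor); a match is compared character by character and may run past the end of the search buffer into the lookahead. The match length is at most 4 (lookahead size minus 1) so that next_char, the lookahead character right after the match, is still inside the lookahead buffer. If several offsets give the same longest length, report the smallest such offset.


Try each offset into the search buffer:
  offset=1 (pos 7, char 'a'): match length 0
  offset=2 (pos 6, char 'c'): match length 0
  offset=3 (pos 5, char 'a'): match length 0
  offset=4 (pos 4, char 'e'): match length 1
  offset=5 (pos 3, char 'c'): match length 0
  offset=6 (pos 2, char 'e'): match length 3
  offset=7 (pos 1, char 'c'): match length 0
  offset=8 (pos 0, char 'e'): match length 3
Longest match has length 3, found at offsets 6, 8; take the smallest, offset 6.
next_char = character at position 8 + 3 = 11 -> 'e'

Best match: offset=6, length=3 (matching 'ece' starting at position 2)
LZ77 triple: (6, 3, 'e')


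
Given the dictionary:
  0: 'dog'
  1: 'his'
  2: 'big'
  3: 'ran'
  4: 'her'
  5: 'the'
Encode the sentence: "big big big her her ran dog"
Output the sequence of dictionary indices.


Look up each word in the dictionary:
  'big' -> 2
  'big' -> 2
  'big' -> 2
  'her' -> 4
  'her' -> 4
  'ran' -> 3
  'dog' -> 0

Encoded: [2, 2, 2, 4, 4, 3, 0]


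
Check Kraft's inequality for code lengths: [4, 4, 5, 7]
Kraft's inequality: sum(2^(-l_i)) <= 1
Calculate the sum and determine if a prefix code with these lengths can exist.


Sum = 2^(-4) + 2^(-4) + 2^(-5) + 2^(-7)
    = 0.0625 + 0.0625 + 0.03125 + 0.0078125
    = 21/128 = 0.1640625
Since 0.1640625 <= 1, Kraft's inequality IS satisfied.
A prefix code with these lengths CAN exist.

Kraft sum = 0.1640625. Satisfied.


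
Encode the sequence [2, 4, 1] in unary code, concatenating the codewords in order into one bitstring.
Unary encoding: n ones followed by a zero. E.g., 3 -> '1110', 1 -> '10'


Encode each number as n ones followed by a terminating 0:
  2 -> 110 (3 bits)
  4 -> 11110 (5 bits)
  1 -> 10 (2 bits)
Total length = 3 + 5 + 2 = 10 bits.

Unary([2, 4, 1]) = 1101111010 (10 bits)


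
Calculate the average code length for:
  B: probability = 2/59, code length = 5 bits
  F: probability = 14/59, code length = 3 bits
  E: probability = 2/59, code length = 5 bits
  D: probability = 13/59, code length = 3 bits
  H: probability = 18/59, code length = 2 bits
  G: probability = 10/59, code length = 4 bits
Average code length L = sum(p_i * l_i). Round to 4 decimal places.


Weighted contributions p_i * l_i:
  B: (2/59) * 5 = 10/59
  F: (14/59) * 3 = 42/59
  E: (2/59) * 5 = 10/59
  D: (13/59) * 3 = 39/59
  H: (18/59) * 2 = 36/59
  G: (10/59) * 4 = 40/59
Sum = (10 + 42 + 10 + 39 + 36 + 40)/59 = 177/59

L = 177/59 = 3.0000 bits/symbol


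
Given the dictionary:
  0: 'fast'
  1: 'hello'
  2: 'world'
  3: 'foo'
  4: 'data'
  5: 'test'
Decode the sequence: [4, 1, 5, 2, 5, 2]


Look up each index in the dictionary:
  4 -> 'data'
  1 -> 'hello'
  5 -> 'test'
  2 -> 'world'
  5 -> 'test'
  2 -> 'world'

Decoded: "data hello test world test world"


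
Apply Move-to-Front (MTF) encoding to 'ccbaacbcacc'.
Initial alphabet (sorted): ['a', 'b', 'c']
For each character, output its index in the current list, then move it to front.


MTF encoding:
'c': index 2 in ['a', 'b', 'c'] -> ['c', 'a', 'b']
'c': index 0 in ['c', 'a', 'b'] -> ['c', 'a', 'b']
'b': index 2 in ['c', 'a', 'b'] -> ['b', 'c', 'a']
'a': index 2 in ['b', 'c', 'a'] -> ['a', 'b', 'c']
'a': index 0 in ['a', 'b', 'c'] -> ['a', 'b', 'c']
'c': index 2 in ['a', 'b', 'c'] -> ['c', 'a', 'b']
'b': index 2 in ['c', 'a', 'b'] -> ['b', 'c', 'a']
'c': index 1 in ['b', 'c', 'a'] -> ['c', 'b', 'a']
'a': index 2 in ['c', 'b', 'a'] -> ['a', 'c', 'b']
'c': index 1 in ['a', 'c', 'b'] -> ['c', 'a', 'b']
'c': index 0 in ['c', 'a', 'b'] -> ['c', 'a', 'b']


Output: [2, 0, 2, 2, 0, 2, 2, 1, 2, 1, 0]


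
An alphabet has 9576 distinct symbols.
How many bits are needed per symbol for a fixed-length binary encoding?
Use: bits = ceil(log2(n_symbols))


log2(9576) = 13.2252
Bracket: 2^13 = 8192 < 9576 <= 2^14 = 16384
So ceil(log2(9576)) = 14

bits = ceil(log2(9576)) = ceil(13.2252) = 14 bits


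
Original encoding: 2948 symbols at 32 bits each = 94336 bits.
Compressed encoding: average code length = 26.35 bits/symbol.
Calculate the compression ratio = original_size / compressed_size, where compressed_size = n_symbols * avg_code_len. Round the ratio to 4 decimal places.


original_size = n_symbols * orig_bits = 2948 * 32 = 94336 bits
compressed_size = n_symbols * avg_code_len = 2948 * 26.35 = 77679.8 bits
ratio = original_size / compressed_size = 94336 / 77679.8 = 1.2144

Compression ratio = 1.2144


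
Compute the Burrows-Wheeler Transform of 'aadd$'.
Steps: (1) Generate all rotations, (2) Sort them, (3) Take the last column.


Rotations (sorted):
  0: $aadd -> last char: d
  1: aadd$ -> last char: $
  2: add$a -> last char: a
  3: d$aad -> last char: d
  4: dd$aa -> last char: a


BWT = d$ada


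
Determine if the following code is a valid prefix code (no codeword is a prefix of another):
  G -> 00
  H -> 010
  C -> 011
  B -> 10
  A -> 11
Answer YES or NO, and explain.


Checking each pair (does one codeword prefix another?):
  G='00' vs H='010': no prefix
  G='00' vs C='011': no prefix
  G='00' vs B='10': no prefix
  G='00' vs A='11': no prefix
  H='010' vs G='00': no prefix
  H='010' vs C='011': no prefix
  H='010' vs B='10': no prefix
  H='010' vs A='11': no prefix
  C='011' vs G='00': no prefix
  C='011' vs H='010': no prefix
  C='011' vs B='10': no prefix
  C='011' vs A='11': no prefix
  B='10' vs G='00': no prefix
  B='10' vs H='010': no prefix
  B='10' vs C='011': no prefix
  B='10' vs A='11': no prefix
  A='11' vs G='00': no prefix
  A='11' vs H='010': no prefix
  A='11' vs C='011': no prefix
  A='11' vs B='10': no prefix
No violation found over all pairs.

YES -- this is a valid prefix code. No codeword is a prefix of any other codeword.


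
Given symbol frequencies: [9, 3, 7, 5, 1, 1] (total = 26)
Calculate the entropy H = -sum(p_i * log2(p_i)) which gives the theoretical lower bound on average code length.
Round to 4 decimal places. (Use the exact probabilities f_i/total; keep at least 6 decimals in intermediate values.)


Per-symbol terms -p_i * log2(p_i) with p_i = f_i/26:
  p = 9/26 = 0.346154: log2(p) = -1.530515, -p*log2(p) = 0.529794
  p = 3/26 = 0.115385: log2(p) = -3.115477, -p*log2(p) = 0.359478
  p = 7/26 = 0.269231: log2(p) = -1.893085, -p*log2(p) = 0.509677
  p = 5/26 = 0.192308: log2(p) = -2.378512, -p*log2(p) = 0.457406
  p = 1/26 = 0.038462: log2(p) = -4.700440, -p*log2(p) = 0.180786
  p = 1/26 = 0.038462: log2(p) = -4.700440, -p*log2(p) = 0.180786
H = 0.529794 + 0.359478 + 0.509677 + 0.457406 + 0.180786 + 0.180786 = 2.217927

H = 2.2179 bits/symbol


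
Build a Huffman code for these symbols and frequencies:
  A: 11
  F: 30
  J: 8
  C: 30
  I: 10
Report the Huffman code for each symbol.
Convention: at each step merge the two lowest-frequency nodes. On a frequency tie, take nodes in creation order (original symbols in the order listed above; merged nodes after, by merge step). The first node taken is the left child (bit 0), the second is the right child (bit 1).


Huffman tree construction:
Step 1: Merge J(8) + I(10) = 18
Step 2: Merge A(11) + (J+I)(18) = 29
Step 3: Merge (A+(J+I))(29) + F(30) = 59
Step 4: Merge C(30) + ((A+(J+I))+F)(59) = 89
Read each symbol's code off the tree from the root (left child = 0, right child = 1).

Codes:
  A: 100 (length 3)
  F: 11 (length 2)
  J: 1010 (length 4)
  C: 0 (length 1)
  I: 1011 (length 4)
Average code length: 195/89 = 2.1910 bits/symbol


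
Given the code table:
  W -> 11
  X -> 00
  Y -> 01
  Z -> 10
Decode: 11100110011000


Decoding:
11 -> W
10 -> Z
01 -> Y
10 -> Z
01 -> Y
10 -> Z
00 -> X


Result: WZYZYZX


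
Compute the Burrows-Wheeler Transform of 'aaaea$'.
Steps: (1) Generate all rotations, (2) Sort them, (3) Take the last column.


Rotations (sorted):
  0: $aaaea -> last char: a
  1: a$aaae -> last char: e
  2: aaaea$ -> last char: $
  3: aaea$a -> last char: a
  4: aea$aa -> last char: a
  5: ea$aaa -> last char: a


BWT = ae$aaa


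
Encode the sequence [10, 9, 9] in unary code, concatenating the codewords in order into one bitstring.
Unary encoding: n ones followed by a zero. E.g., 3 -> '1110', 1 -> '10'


Encode each number as n ones followed by a terminating 0:
  10 -> 11111111110 (11 bits)
  9 -> 1111111110 (10 bits)
  9 -> 1111111110 (10 bits)
Total length = 11 + 10 + 10 = 31 bits.

Unary([10, 9, 9]) = 1111111111011111111101111111110 (31 bits)


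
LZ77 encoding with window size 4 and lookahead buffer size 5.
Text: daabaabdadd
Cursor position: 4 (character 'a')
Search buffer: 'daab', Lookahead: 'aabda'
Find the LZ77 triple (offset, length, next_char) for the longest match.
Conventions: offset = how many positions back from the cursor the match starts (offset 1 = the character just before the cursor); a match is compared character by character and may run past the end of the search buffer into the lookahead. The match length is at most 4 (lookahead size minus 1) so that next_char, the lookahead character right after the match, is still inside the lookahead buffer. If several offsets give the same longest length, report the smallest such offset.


Try each offset into the search buffer:
  offset=1 (pos 3, char 'b'): match length 0
  offset=2 (pos 2, char 'a'): match length 1
  offset=3 (pos 1, char 'a'): match length 3
  offset=4 (pos 0, char 'd'): match length 0
Longest match has length 3 at offset 3.
next_char = character at position 4 + 3 = 7 -> 'd'

Best match: offset=3, length=3 (matching 'aab' starting at position 1)
LZ77 triple: (3, 3, 'd')


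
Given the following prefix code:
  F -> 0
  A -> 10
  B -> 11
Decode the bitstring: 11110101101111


Decoding step by step:
Bits 11 -> B
Bits 11 -> B
Bits 0 -> F
Bits 10 -> A
Bits 11 -> B
Bits 0 -> F
Bits 11 -> B
Bits 11 -> B


Decoded message: BBFABFBB


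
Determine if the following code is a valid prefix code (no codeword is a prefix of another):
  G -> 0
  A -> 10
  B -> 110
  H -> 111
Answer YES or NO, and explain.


Checking each pair (does one codeword prefix another?):
  G='0' vs A='10': no prefix
  G='0' vs B='110': no prefix
  G='0' vs H='111': no prefix
  A='10' vs G='0': no prefix
  A='10' vs B='110': no prefix
  A='10' vs H='111': no prefix
  B='110' vs G='0': no prefix
  B='110' vs A='10': no prefix
  B='110' vs H='111': no prefix
  H='111' vs G='0': no prefix
  H='111' vs A='10': no prefix
  H='111' vs B='110': no prefix
No violation found over all pairs.

YES -- this is a valid prefix code. No codeword is a prefix of any other codeword.


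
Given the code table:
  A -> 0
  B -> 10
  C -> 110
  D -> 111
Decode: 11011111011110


Decoding:
110 -> C
111 -> D
110 -> C
111 -> D
10 -> B


Result: CDCDB


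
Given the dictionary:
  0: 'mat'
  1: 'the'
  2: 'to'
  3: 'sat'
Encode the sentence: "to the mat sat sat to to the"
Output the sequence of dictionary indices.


Look up each word in the dictionary:
  'to' -> 2
  'the' -> 1
  'mat' -> 0
  'sat' -> 3
  'sat' -> 3
  'to' -> 2
  'to' -> 2
  'the' -> 1

Encoded: [2, 1, 0, 3, 3, 2, 2, 1]


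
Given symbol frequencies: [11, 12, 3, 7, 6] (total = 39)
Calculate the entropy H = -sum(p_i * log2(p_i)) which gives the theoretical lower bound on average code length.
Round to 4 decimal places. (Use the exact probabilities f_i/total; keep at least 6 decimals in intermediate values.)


Per-symbol terms -p_i * log2(p_i) with p_i = f_i/39:
  p = 11/39 = 0.282051: log2(p) = -1.825971, -p*log2(p) = 0.515017
  p = 12/39 = 0.307692: log2(p) = -1.700440, -p*log2(p) = 0.523212
  p = 3/39 = 0.076923: log2(p) = -3.700440, -p*log2(p) = 0.284649
  p = 7/39 = 0.179487: log2(p) = -2.478047, -p*log2(p) = 0.444778
  p = 6/39 = 0.153846: log2(p) = -2.700440, -p*log2(p) = 0.415452
H = 0.515017 + 0.523212 + 0.284649 + 0.444778 + 0.415452 = 2.183108

H = 2.1831 bits/symbol


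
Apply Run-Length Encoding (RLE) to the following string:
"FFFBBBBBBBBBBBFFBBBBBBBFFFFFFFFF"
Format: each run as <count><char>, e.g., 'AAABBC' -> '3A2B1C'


Scanning runs left to right:
  i=0: run of 'F' x 3 -> '3F'
  i=3: run of 'B' x 11 -> '11B'
  i=14: run of 'F' x 2 -> '2F'
  i=16: run of 'B' x 7 -> '7B'
  i=23: run of 'F' x 9 -> '9F'

RLE = 3F11B2F7B9F


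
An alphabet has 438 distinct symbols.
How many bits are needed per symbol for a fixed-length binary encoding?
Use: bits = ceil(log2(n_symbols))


log2(438) = 8.7748
Bracket: 2^8 = 256 < 438 <= 2^9 = 512
So ceil(log2(438)) = 9

bits = ceil(log2(438)) = ceil(8.7748) = 9 bits


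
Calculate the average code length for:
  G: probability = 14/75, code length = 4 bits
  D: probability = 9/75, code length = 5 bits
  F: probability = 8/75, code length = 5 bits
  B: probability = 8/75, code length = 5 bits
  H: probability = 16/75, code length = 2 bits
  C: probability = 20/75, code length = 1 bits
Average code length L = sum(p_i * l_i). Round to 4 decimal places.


Weighted contributions p_i * l_i:
  G: (14/75) * 4 = 56/75
  D: (9/75) * 5 = 45/75
  F: (8/75) * 5 = 40/75
  B: (8/75) * 5 = 40/75
  H: (16/75) * 2 = 32/75
  C: (20/75) * 1 = 20/75
Sum = (56 + 45 + 40 + 40 + 32 + 20)/75 = 233/75

L = 233/75 = 3.1067 bits/symbol


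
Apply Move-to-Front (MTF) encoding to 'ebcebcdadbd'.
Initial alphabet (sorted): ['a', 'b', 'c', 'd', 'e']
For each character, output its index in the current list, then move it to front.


MTF encoding:
'e': index 4 in ['a', 'b', 'c', 'd', 'e'] -> ['e', 'a', 'b', 'c', 'd']
'b': index 2 in ['e', 'a', 'b', 'c', 'd'] -> ['b', 'e', 'a', 'c', 'd']
'c': index 3 in ['b', 'e', 'a', 'c', 'd'] -> ['c', 'b', 'e', 'a', 'd']
'e': index 2 in ['c', 'b', 'e', 'a', 'd'] -> ['e', 'c', 'b', 'a', 'd']
'b': index 2 in ['e', 'c', 'b', 'a', 'd'] -> ['b', 'e', 'c', 'a', 'd']
'c': index 2 in ['b', 'e', 'c', 'a', 'd'] -> ['c', 'b', 'e', 'a', 'd']
'd': index 4 in ['c', 'b', 'e', 'a', 'd'] -> ['d', 'c', 'b', 'e', 'a']
'a': index 4 in ['d', 'c', 'b', 'e', 'a'] -> ['a', 'd', 'c', 'b', 'e']
'd': index 1 in ['a', 'd', 'c', 'b', 'e'] -> ['d', 'a', 'c', 'b', 'e']
'b': index 3 in ['d', 'a', 'c', 'b', 'e'] -> ['b', 'd', 'a', 'c', 'e']
'd': index 1 in ['b', 'd', 'a', 'c', 'e'] -> ['d', 'b', 'a', 'c', 'e']


Output: [4, 2, 3, 2, 2, 2, 4, 4, 1, 3, 1]


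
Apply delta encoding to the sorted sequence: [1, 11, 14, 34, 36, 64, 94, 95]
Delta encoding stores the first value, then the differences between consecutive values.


First value: 1
Deltas:
  11 - 1 = 10
  14 - 11 = 3
  34 - 14 = 20
  36 - 34 = 2
  64 - 36 = 28
  94 - 64 = 30
  95 - 94 = 1


Delta encoded: [1, 10, 3, 20, 2, 28, 30, 1]


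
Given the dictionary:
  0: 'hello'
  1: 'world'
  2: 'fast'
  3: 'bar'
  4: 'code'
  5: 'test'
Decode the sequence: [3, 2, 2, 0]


Look up each index in the dictionary:
  3 -> 'bar'
  2 -> 'fast'
  2 -> 'fast'
  0 -> 'hello'

Decoded: "bar fast fast hello"


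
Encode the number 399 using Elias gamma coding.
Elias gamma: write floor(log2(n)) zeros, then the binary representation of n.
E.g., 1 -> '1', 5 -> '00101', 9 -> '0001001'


num_bits = floor(log2(399)) + 1 = 9
leading_zeros = num_bits - 1 = 8
binary(399) = 110001111

Elias gamma(399) = '00000000' + '110001111' = 00000000110001111 (17 bits)


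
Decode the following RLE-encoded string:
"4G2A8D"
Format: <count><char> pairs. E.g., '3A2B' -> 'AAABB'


Expanding each <count><char> pair:
  4G -> 'GGGG'
  2A -> 'AA'
  8D -> 'DDDDDDDD'

Decoded = GGGGAADDDDDDDD


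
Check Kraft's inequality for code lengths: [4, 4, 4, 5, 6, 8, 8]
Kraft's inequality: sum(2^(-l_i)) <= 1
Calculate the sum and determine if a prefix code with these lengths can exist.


Sum = 2^(-4) + 2^(-4) + 2^(-4) + 2^(-5) + 2^(-6) + 2^(-8) + 2^(-8)
    = 0.0625 + 0.0625 + 0.0625 + 0.03125 + 0.015625 + 0.00390625 + 0.00390625
    = 62/256 = 0.2421875
Since 0.2421875 <= 1, Kraft's inequality IS satisfied.
A prefix code with these lengths CAN exist.

Kraft sum = 0.2421875. Satisfied.


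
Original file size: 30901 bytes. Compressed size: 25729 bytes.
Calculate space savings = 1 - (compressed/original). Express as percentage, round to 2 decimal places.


ratio = compressed/original = 25729/30901 = 0.832627
savings = 1 - ratio = 1 - 0.832627 = 0.167373
as a percentage: 0.167373 * 100 = 16.74%

Space savings = 1 - 25729/30901 = 16.74%


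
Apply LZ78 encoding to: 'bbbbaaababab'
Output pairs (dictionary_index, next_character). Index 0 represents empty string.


LZ78 encoding steps:
Dictionary: {0: ''}
Step 1: w='' (idx 0), next='b' -> output (0, 'b'), add 'b' as idx 1
Step 2: w='b' (idx 1), next='b' -> output (1, 'b'), add 'bb' as idx 2
Step 3: w='b' (idx 1), next='a' -> output (1, 'a'), add 'ba' as idx 3
Step 4: w='' (idx 0), next='a' -> output (0, 'a'), add 'a' as idx 4
Step 5: w='a' (idx 4), next='b' -> output (4, 'b'), add 'ab' as idx 5
Step 6: w='ab' (idx 5), next='a' -> output (5, 'a'), add 'aba' as idx 6
Step 7: w='b' (idx 1), end of input -> output (1, '')


Encoded: [(0, 'b'), (1, 'b'), (1, 'a'), (0, 'a'), (4, 'b'), (5, 'a'), (1, '')]


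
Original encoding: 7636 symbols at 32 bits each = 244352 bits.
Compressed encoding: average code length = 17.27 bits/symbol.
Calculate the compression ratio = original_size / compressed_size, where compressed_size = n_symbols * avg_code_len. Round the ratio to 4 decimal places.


original_size = n_symbols * orig_bits = 7636 * 32 = 244352 bits
compressed_size = n_symbols * avg_code_len = 7636 * 17.27 = 131873.72 bits
ratio = original_size / compressed_size = 244352 / 131873.72 = 1.8529

Compression ratio = 1.8529


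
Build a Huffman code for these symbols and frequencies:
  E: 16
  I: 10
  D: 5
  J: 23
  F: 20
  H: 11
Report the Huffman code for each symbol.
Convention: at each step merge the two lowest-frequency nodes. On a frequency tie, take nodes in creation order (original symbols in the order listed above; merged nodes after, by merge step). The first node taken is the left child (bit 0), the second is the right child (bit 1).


Huffman tree construction:
Step 1: Merge D(5) + I(10) = 15
Step 2: Merge H(11) + (D+I)(15) = 26
Step 3: Merge E(16) + F(20) = 36
Step 4: Merge J(23) + (H+(D+I))(26) = 49
Step 5: Merge (E+F)(36) + (J+(H+(D+I)))(49) = 85
Read each symbol's code off the tree from the root (left child = 0, right child = 1).

Codes:
  E: 00 (length 2)
  I: 1111 (length 4)
  D: 1110 (length 4)
  J: 10 (length 2)
  F: 01 (length 2)
  H: 110 (length 3)
Average code length: 211/85 = 2.4824 bits/symbol


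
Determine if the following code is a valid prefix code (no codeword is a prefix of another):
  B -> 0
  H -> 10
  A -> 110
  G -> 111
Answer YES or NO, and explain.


Checking each pair (does one codeword prefix another?):
  B='0' vs H='10': no prefix
  B='0' vs A='110': no prefix
  B='0' vs G='111': no prefix
  H='10' vs B='0': no prefix
  H='10' vs A='110': no prefix
  H='10' vs G='111': no prefix
  A='110' vs B='0': no prefix
  A='110' vs H='10': no prefix
  A='110' vs G='111': no prefix
  G='111' vs B='0': no prefix
  G='111' vs H='10': no prefix
  G='111' vs A='110': no prefix
No violation found over all pairs.

YES -- this is a valid prefix code. No codeword is a prefix of any other codeword.


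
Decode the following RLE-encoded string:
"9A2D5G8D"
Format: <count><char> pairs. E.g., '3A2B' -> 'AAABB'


Expanding each <count><char> pair:
  9A -> 'AAAAAAAAA'
  2D -> 'DD'
  5G -> 'GGGGG'
  8D -> 'DDDDDDDD'

Decoded = AAAAAAAAADDGGGGGDDDDDDDD


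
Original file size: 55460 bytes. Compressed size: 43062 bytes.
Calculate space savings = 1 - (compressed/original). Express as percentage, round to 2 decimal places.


ratio = compressed/original = 43062/55460 = 0.776451
savings = 1 - ratio = 1 - 0.776451 = 0.223549
as a percentage: 0.223549 * 100 = 22.35%

Space savings = 1 - 43062/55460 = 22.35%


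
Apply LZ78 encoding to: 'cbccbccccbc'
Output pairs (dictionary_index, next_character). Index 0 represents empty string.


LZ78 encoding steps:
Dictionary: {0: ''}
Step 1: w='' (idx 0), next='c' -> output (0, 'c'), add 'c' as idx 1
Step 2: w='' (idx 0), next='b' -> output (0, 'b'), add 'b' as idx 2
Step 3: w='c' (idx 1), next='c' -> output (1, 'c'), add 'cc' as idx 3
Step 4: w='b' (idx 2), next='c' -> output (2, 'c'), add 'bc' as idx 4
Step 5: w='cc' (idx 3), next='c' -> output (3, 'c'), add 'ccc' as idx 5
Step 6: w='bc' (idx 4), end of input -> output (4, '')


Encoded: [(0, 'c'), (0, 'b'), (1, 'c'), (2, 'c'), (3, 'c'), (4, '')]


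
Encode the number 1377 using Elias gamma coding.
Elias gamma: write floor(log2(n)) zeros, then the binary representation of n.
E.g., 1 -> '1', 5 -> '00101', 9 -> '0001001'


num_bits = floor(log2(1377)) + 1 = 11
leading_zeros = num_bits - 1 = 10
binary(1377) = 10101100001

Elias gamma(1377) = '0000000000' + '10101100001' = 000000000010101100001 (21 bits)


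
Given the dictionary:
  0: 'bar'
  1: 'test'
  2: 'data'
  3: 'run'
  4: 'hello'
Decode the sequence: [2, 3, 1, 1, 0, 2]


Look up each index in the dictionary:
  2 -> 'data'
  3 -> 'run'
  1 -> 'test'
  1 -> 'test'
  0 -> 'bar'
  2 -> 'data'

Decoded: "data run test test bar data"


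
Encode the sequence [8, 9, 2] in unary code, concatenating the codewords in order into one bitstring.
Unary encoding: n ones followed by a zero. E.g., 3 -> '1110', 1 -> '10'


Encode each number as n ones followed by a terminating 0:
  8 -> 111111110 (9 bits)
  9 -> 1111111110 (10 bits)
  2 -> 110 (3 bits)
Total length = 9 + 10 + 3 = 22 bits.

Unary([8, 9, 2]) = 1111111101111111110110 (22 bits)


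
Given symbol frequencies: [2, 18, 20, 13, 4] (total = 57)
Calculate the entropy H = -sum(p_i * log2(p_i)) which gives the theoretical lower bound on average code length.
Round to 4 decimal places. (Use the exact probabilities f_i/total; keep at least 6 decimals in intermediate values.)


Per-symbol terms -p_i * log2(p_i) with p_i = f_i/57:
  p = 2/57 = 0.035088: log2(p) = -4.832890, -p*log2(p) = 0.169575
  p = 18/57 = 0.315789: log2(p) = -1.662965, -p*log2(p) = 0.525147
  p = 20/57 = 0.350877: log2(p) = -1.510962, -p*log2(p) = 0.530162
  p = 13/57 = 0.228070: log2(p) = -2.132450, -p*log2(p) = 0.486348
  p = 4/57 = 0.070175: log2(p) = -3.832890, -p*log2(p) = 0.268975
H = 0.169575 + 0.525147 + 0.530162 + 0.486348 + 0.268975 = 1.980207

H = 1.9802 bits/symbol


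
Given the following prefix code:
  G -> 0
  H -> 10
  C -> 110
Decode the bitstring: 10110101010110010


Decoding step by step:
Bits 10 -> H
Bits 110 -> C
Bits 10 -> H
Bits 10 -> H
Bits 10 -> H
Bits 110 -> C
Bits 0 -> G
Bits 10 -> H


Decoded message: HCHHHCGH


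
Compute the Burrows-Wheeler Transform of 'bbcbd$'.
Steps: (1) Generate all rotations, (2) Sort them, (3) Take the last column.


Rotations (sorted):
  0: $bbcbd -> last char: d
  1: bbcbd$ -> last char: $
  2: bcbd$b -> last char: b
  3: bd$bbc -> last char: c
  4: cbd$bb -> last char: b
  5: d$bbcb -> last char: b


BWT = d$bcbb


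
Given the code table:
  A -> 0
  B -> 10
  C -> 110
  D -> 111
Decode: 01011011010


Decoding:
0 -> A
10 -> B
110 -> C
110 -> C
10 -> B


Result: ABCCB


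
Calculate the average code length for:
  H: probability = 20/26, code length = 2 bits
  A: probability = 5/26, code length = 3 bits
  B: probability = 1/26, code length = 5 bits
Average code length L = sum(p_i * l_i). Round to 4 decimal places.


Weighted contributions p_i * l_i:
  H: (20/26) * 2 = 40/26
  A: (5/26) * 3 = 15/26
  B: (1/26) * 5 = 5/26
Sum = (40 + 15 + 5)/26 = 60/26

L = 60/26 = 2.3077 bits/symbol


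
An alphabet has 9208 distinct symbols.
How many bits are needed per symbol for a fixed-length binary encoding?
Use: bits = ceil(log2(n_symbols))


log2(9208) = 13.1687
Bracket: 2^13 = 8192 < 9208 <= 2^14 = 16384
So ceil(log2(9208)) = 14

bits = ceil(log2(9208)) = ceil(13.1687) = 14 bits


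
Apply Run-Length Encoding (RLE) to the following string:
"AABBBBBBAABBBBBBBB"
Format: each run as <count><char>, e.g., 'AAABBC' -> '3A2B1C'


Scanning runs left to right:
  i=0: run of 'A' x 2 -> '2A'
  i=2: run of 'B' x 6 -> '6B'
  i=8: run of 'A' x 2 -> '2A'
  i=10: run of 'B' x 8 -> '8B'

RLE = 2A6B2A8B


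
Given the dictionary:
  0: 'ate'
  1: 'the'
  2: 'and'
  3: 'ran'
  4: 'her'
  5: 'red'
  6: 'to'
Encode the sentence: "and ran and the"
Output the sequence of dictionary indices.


Look up each word in the dictionary:
  'and' -> 2
  'ran' -> 3
  'and' -> 2
  'the' -> 1

Encoded: [2, 3, 2, 1]


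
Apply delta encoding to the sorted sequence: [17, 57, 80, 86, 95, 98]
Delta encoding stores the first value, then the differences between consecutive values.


First value: 17
Deltas:
  57 - 17 = 40
  80 - 57 = 23
  86 - 80 = 6
  95 - 86 = 9
  98 - 95 = 3


Delta encoded: [17, 40, 23, 6, 9, 3]


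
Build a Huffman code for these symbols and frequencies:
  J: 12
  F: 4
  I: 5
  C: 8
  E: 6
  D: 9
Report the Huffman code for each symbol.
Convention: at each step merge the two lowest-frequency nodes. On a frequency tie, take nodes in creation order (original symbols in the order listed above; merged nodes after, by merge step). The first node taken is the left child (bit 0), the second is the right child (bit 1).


Huffman tree construction:
Step 1: Merge F(4) + I(5) = 9
Step 2: Merge E(6) + C(8) = 14
Step 3: Merge D(9) + (F+I)(9) = 18
Step 4: Merge J(12) + (E+C)(14) = 26
Step 5: Merge (D+(F+I))(18) + (J+(E+C))(26) = 44
Read each symbol's code off the tree from the root (left child = 0, right child = 1).

Codes:
  J: 10 (length 2)
  F: 010 (length 3)
  I: 011 (length 3)
  C: 111 (length 3)
  E: 110 (length 3)
  D: 00 (length 2)
Average code length: 111/44 = 2.5227 bits/symbol


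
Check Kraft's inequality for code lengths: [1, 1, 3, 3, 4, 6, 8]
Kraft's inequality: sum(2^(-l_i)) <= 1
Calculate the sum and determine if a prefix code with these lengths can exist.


Sum = 2^(-1) + 2^(-1) + 2^(-3) + 2^(-3) + 2^(-4) + 2^(-6) + 2^(-8)
    = 0.5 + 0.5 + 0.125 + 0.125 + 0.0625 + 0.015625 + 0.00390625
    = 341/256 = 1.33203125
Since 1.33203125 > 1, Kraft's inequality is NOT satisfied.
A prefix code with these lengths CANNOT exist.

Kraft sum = 1.33203125. Not satisfied.


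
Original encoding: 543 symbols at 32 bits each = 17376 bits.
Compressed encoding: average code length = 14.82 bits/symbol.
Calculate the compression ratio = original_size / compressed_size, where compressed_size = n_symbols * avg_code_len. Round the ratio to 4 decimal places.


original_size = n_symbols * orig_bits = 543 * 32 = 17376 bits
compressed_size = n_symbols * avg_code_len = 543 * 14.82 = 8047.26 bits
ratio = original_size / compressed_size = 17376 / 8047.26 = 2.1592

Compression ratio = 2.1592


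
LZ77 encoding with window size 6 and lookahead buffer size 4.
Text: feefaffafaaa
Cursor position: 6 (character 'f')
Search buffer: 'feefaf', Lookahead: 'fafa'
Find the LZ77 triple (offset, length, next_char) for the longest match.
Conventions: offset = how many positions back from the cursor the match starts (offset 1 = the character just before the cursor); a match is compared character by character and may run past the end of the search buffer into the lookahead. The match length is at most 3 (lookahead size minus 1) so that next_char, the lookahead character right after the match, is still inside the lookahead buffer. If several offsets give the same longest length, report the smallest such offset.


Try each offset into the search buffer:
  offset=1 (pos 5, char 'f'): match length 1
  offset=2 (pos 4, char 'a'): match length 0
  offset=3 (pos 3, char 'f'): match length 3
  offset=4 (pos 2, char 'e'): match length 0
  offset=5 (pos 1, char 'e'): match length 0
  offset=6 (pos 0, char 'f'): match length 1
Longest match has length 3 at offset 3.
next_char = character at position 6 + 3 = 9 -> 'a'

Best match: offset=3, length=3 (matching 'faf' starting at position 3)
LZ77 triple: (3, 3, 'a')


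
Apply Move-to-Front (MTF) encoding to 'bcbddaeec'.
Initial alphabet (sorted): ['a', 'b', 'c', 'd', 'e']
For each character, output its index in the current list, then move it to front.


MTF encoding:
'b': index 1 in ['a', 'b', 'c', 'd', 'e'] -> ['b', 'a', 'c', 'd', 'e']
'c': index 2 in ['b', 'a', 'c', 'd', 'e'] -> ['c', 'b', 'a', 'd', 'e']
'b': index 1 in ['c', 'b', 'a', 'd', 'e'] -> ['b', 'c', 'a', 'd', 'e']
'd': index 3 in ['b', 'c', 'a', 'd', 'e'] -> ['d', 'b', 'c', 'a', 'e']
'd': index 0 in ['d', 'b', 'c', 'a', 'e'] -> ['d', 'b', 'c', 'a', 'e']
'a': index 3 in ['d', 'b', 'c', 'a', 'e'] -> ['a', 'd', 'b', 'c', 'e']
'e': index 4 in ['a', 'd', 'b', 'c', 'e'] -> ['e', 'a', 'd', 'b', 'c']
'e': index 0 in ['e', 'a', 'd', 'b', 'c'] -> ['e', 'a', 'd', 'b', 'c']
'c': index 4 in ['e', 'a', 'd', 'b', 'c'] -> ['c', 'e', 'a', 'd', 'b']


Output: [1, 2, 1, 3, 0, 3, 4, 0, 4]


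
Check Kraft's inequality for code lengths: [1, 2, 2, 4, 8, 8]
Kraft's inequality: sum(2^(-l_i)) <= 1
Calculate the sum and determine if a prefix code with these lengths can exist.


Sum = 2^(-1) + 2^(-2) + 2^(-2) + 2^(-4) + 2^(-8) + 2^(-8)
    = 0.5 + 0.25 + 0.25 + 0.0625 + 0.00390625 + 0.00390625
    = 274/256 = 1.0703125
Since 1.0703125 > 1, Kraft's inequality is NOT satisfied.
A prefix code with these lengths CANNOT exist.

Kraft sum = 1.0703125. Not satisfied.


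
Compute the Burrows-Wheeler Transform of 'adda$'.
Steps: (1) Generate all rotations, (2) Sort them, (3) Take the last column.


Rotations (sorted):
  0: $adda -> last char: a
  1: a$add -> last char: d
  2: adda$ -> last char: $
  3: da$ad -> last char: d
  4: dda$a -> last char: a


BWT = ad$da


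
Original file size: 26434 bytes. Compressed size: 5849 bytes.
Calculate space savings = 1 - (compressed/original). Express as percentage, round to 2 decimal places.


ratio = compressed/original = 5849/26434 = 0.221268
savings = 1 - ratio = 1 - 0.221268 = 0.778732
as a percentage: 0.778732 * 100 = 77.87%

Space savings = 1 - 5849/26434 = 77.87%


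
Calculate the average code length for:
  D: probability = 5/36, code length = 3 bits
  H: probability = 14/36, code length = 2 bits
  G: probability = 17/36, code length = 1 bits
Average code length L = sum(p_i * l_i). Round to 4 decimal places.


Weighted contributions p_i * l_i:
  D: (5/36) * 3 = 15/36
  H: (14/36) * 2 = 28/36
  G: (17/36) * 1 = 17/36
Sum = (15 + 28 + 17)/36 = 60/36

L = 60/36 = 1.6667 bits/symbol


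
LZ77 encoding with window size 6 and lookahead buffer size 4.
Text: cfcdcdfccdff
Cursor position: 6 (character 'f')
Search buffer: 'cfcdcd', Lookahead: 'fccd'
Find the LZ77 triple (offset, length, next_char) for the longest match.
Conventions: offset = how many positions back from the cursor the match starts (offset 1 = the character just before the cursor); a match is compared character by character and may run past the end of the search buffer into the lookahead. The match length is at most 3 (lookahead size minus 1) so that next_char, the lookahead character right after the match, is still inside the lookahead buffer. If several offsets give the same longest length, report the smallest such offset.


Try each offset into the search buffer:
  offset=1 (pos 5, char 'd'): match length 0
  offset=2 (pos 4, char 'c'): match length 0
  offset=3 (pos 3, char 'd'): match length 0
  offset=4 (pos 2, char 'c'): match length 0
  offset=5 (pos 1, char 'f'): match length 2
  offset=6 (pos 0, char 'c'): match length 0
Longest match has length 2 at offset 5.
next_char = character at position 6 + 2 = 8 -> 'c'

Best match: offset=5, length=2 (matching 'fc' starting at position 1)
LZ77 triple: (5, 2, 'c')


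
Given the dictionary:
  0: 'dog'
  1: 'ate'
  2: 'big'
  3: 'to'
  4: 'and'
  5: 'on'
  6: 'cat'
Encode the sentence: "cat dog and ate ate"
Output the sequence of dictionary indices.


Look up each word in the dictionary:
  'cat' -> 6
  'dog' -> 0
  'and' -> 4
  'ate' -> 1
  'ate' -> 1

Encoded: [6, 0, 4, 1, 1]


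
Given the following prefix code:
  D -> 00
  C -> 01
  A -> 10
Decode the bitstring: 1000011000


Decoding step by step:
Bits 10 -> A
Bits 00 -> D
Bits 01 -> C
Bits 10 -> A
Bits 00 -> D


Decoded message: ADCAD


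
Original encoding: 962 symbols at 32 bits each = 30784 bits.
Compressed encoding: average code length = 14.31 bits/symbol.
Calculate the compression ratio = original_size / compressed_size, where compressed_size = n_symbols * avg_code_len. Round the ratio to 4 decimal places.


original_size = n_symbols * orig_bits = 962 * 32 = 30784 bits
compressed_size = n_symbols * avg_code_len = 962 * 14.31 = 13766.22 bits
ratio = original_size / compressed_size = 30784 / 13766.22 = 2.2362

Compression ratio = 2.2362


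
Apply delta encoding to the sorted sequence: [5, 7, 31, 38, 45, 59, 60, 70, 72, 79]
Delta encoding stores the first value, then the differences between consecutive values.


First value: 5
Deltas:
  7 - 5 = 2
  31 - 7 = 24
  38 - 31 = 7
  45 - 38 = 7
  59 - 45 = 14
  60 - 59 = 1
  70 - 60 = 10
  72 - 70 = 2
  79 - 72 = 7


Delta encoded: [5, 2, 24, 7, 7, 14, 1, 10, 2, 7]


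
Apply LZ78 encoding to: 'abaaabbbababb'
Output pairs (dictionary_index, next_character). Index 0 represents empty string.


LZ78 encoding steps:
Dictionary: {0: ''}
Step 1: w='' (idx 0), next='a' -> output (0, 'a'), add 'a' as idx 1
Step 2: w='' (idx 0), next='b' -> output (0, 'b'), add 'b' as idx 2
Step 3: w='a' (idx 1), next='a' -> output (1, 'a'), add 'aa' as idx 3
Step 4: w='a' (idx 1), next='b' -> output (1, 'b'), add 'ab' as idx 4
Step 5: w='b' (idx 2), next='b' -> output (2, 'b'), add 'bb' as idx 5
Step 6: w='ab' (idx 4), next='a' -> output (4, 'a'), add 'aba' as idx 6
Step 7: w='bb' (idx 5), end of input -> output (5, '')


Encoded: [(0, 'a'), (0, 'b'), (1, 'a'), (1, 'b'), (2, 'b'), (4, 'a'), (5, '')]


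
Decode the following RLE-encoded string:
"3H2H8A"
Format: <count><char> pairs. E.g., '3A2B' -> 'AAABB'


Expanding each <count><char> pair:
  3H -> 'HHH'
  2H -> 'HH'
  8A -> 'AAAAAAAA'

Decoded = HHHHHAAAAAAAA


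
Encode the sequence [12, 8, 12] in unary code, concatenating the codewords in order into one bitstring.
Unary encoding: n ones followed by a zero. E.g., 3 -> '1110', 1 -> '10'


Encode each number as n ones followed by a terminating 0:
  12 -> 1111111111110 (13 bits)
  8 -> 111111110 (9 bits)
  12 -> 1111111111110 (13 bits)
Total length = 13 + 9 + 13 = 35 bits.

Unary([12, 8, 12]) = 11111111111101111111101111111111110 (35 bits)


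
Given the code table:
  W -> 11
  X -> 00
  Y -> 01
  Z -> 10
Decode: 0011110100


Decoding:
00 -> X
11 -> W
11 -> W
01 -> Y
00 -> X


Result: XWWYX


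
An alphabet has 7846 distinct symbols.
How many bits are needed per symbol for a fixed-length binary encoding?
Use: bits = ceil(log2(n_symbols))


log2(7846) = 12.9377
Bracket: 2^12 = 4096 < 7846 <= 2^13 = 8192
So ceil(log2(7846)) = 13

bits = ceil(log2(7846)) = ceil(12.9377) = 13 bits


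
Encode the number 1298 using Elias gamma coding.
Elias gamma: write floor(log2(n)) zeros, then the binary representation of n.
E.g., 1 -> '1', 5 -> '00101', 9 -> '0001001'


num_bits = floor(log2(1298)) + 1 = 11
leading_zeros = num_bits - 1 = 10
binary(1298) = 10100010010

Elias gamma(1298) = '0000000000' + '10100010010' = 000000000010100010010 (21 bits)


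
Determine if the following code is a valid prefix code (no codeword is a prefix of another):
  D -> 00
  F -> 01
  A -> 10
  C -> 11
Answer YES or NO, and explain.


Checking each pair (does one codeword prefix another?):
  D='00' vs F='01': no prefix
  D='00' vs A='10': no prefix
  D='00' vs C='11': no prefix
  F='01' vs D='00': no prefix
  F='01' vs A='10': no prefix
  F='01' vs C='11': no prefix
  A='10' vs D='00': no prefix
  A='10' vs F='01': no prefix
  A='10' vs C='11': no prefix
  C='11' vs D='00': no prefix
  C='11' vs F='01': no prefix
  C='11' vs A='10': no prefix
No violation found over all pairs.

YES -- this is a valid prefix code. No codeword is a prefix of any other codeword.


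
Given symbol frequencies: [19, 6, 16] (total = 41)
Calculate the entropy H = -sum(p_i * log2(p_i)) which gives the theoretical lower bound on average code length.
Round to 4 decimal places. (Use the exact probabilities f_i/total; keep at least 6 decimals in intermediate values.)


Per-symbol terms -p_i * log2(p_i) with p_i = f_i/41:
  p = 19/41 = 0.463415: log2(p) = -1.109624, -p*log2(p) = 0.514216
  p = 6/41 = 0.146341: log2(p) = -2.772590, -p*log2(p) = 0.405745
  p = 16/41 = 0.390244: log2(p) = -1.357552, -p*log2(p) = 0.529776
H = 0.514216 + 0.405745 + 0.529776 = 1.449737

H = 1.4497 bits/symbol


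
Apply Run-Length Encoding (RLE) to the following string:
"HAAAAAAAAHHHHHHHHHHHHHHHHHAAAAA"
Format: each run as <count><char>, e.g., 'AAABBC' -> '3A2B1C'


Scanning runs left to right:
  i=0: run of 'H' x 1 -> '1H'
  i=1: run of 'A' x 8 -> '8A'
  i=9: run of 'H' x 17 -> '17H'
  i=26: run of 'A' x 5 -> '5A'

RLE = 1H8A17H5A


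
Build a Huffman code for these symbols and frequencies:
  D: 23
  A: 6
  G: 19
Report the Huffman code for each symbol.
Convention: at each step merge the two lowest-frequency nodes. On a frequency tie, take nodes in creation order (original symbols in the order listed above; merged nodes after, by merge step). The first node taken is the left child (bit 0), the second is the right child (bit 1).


Huffman tree construction:
Step 1: Merge A(6) + G(19) = 25
Step 2: Merge D(23) + (A+G)(25) = 48
Read each symbol's code off the tree from the root (left child = 0, right child = 1).

Codes:
  D: 0 (length 1)
  A: 10 (length 2)
  G: 11 (length 2)
Average code length: 73/48 = 1.5208 bits/symbol
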